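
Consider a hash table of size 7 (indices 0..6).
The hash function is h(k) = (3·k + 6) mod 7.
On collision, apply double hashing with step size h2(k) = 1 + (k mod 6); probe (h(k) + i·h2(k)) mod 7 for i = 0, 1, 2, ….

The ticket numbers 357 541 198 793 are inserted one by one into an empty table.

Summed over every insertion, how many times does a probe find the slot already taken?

357: h=6 → slot 6
541: h=5 → slot 5
198: h=5, h2=1, probe 5,6,0 → slot 0
793: h=5, h2=2, probe 5,0,2 → slot 2
Table: [198, ∅, 793, ∅, ∅, 541, 357]

4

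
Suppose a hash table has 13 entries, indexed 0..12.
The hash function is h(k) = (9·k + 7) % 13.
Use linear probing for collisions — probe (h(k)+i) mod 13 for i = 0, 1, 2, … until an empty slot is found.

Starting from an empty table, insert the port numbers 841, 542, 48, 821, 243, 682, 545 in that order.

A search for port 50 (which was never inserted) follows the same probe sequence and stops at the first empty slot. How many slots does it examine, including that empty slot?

Insert 841: h=10, slot 10 empty -> index 10.
Insert 542: h=10, slot 10 occupied -> index 11.
Insert 48: h=10, slots 10,11 occupied -> index 12.
Insert 821: h=12, slot 12 occupied -> index 0.
Insert 243: h=10, slots 10,11,12,0 occupied -> index 1.
Insert 682: h=9, slot 9 empty -> index 9.
Insert 545: h=11, slots 11,12,0,1 occupied -> index 2.
Table: [821, 243, 545, ∅, ∅, ∅, ∅, ∅, ∅, 682, 841, 542, 48]
Lookup 50: h=2, probe 2,3 → slot 3 empty, not found.

2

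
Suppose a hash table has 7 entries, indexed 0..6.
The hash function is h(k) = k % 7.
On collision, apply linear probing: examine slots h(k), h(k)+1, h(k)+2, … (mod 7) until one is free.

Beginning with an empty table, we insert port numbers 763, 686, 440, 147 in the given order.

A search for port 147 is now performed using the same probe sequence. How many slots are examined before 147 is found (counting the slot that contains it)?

Insert 763: h=0, slot 0 empty -> index 0.
Insert 686: h=0, slot 0 occupied -> index 1.
Insert 440: h=6, slot 6 empty -> index 6.
Insert 147: h=0, slots 0,1 occupied -> index 2.
Table: [763, 686, 147, ∅, ∅, ∅, 440]
Lookup 147: h=0, probe 0,1,2 → found at 2.

3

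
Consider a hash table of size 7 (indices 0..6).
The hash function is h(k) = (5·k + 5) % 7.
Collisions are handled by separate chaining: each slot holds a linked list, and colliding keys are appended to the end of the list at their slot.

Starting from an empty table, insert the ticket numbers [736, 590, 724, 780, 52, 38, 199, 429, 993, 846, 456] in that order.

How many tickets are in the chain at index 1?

736 → bucket 3
590 → bucket 1
724 → bucket 6
780 → bucket 6 (collision)
52 → bucket 6 (collision)
38 → bucket 6 (collision)
199 → bucket 6 (collision)
429 → bucket 1 (collision)
993 → bucket 0
846 → bucket 0 (collision)
456 → bucket 3 (collision)
Final buckets:
0: 993 -> 846
1: 590 -> 429
2: _
3: 736 -> 456
4: _
5: _
6: 724 -> 780 -> 52 -> 38 -> 199

2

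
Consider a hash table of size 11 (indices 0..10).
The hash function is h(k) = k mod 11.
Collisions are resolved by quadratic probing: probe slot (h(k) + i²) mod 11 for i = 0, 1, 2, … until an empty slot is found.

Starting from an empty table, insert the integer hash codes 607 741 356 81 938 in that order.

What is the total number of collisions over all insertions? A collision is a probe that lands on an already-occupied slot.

Insert 607: h=2, slot 2 empty → index 2.
Insert 741: h=4, slot 4 empty → index 4.
Insert 356: h=4, slot 4 occupied → index 5.
Insert 81: h=4, slots 4,5 occupied → index 8.
Insert 938: h=3, slot 3 empty → index 3.
Table: [., ., 607, 938, 741, 356, ., ., 81, ., .]

3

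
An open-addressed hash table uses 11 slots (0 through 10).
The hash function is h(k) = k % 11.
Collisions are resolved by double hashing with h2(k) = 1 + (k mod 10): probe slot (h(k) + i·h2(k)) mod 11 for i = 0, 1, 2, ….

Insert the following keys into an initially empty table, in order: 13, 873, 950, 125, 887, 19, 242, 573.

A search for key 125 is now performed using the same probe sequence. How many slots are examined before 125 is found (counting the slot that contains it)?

2

Insert 13: h=2, slot 2 empty -> index 2.
Insert 873: h=4, slot 4 empty -> index 4.
Insert 950: h=4, h2=1, slot 4 occupied -> index 5.
Insert 125: h=4, h2=6, slot 4 occupied -> index 10.
Insert 887: h=7, slot 7 empty -> index 7.
Insert 19: h=8, slot 8 empty -> index 8.
Insert 242: h=0, slot 0 empty -> index 0.
Insert 573: h=1, slot 1 empty -> index 1.
Table: [242, 573, 13, ., 873, 950, ., 887, 19, ., 125]
Lookup 125: h=4, h2=6, probe 4,10 → found at 10.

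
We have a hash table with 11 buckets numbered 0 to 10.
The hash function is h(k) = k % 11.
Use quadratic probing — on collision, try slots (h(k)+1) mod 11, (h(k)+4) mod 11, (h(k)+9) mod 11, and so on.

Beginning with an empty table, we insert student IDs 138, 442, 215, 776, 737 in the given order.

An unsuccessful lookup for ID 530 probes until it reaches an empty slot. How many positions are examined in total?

2

138 hashes to 6; slot 6 is free -> place at 6.
442 hashes to 2; slot 2 is free -> place at 2.
215 hashes to 6; 6 taken -> place at 7.
776 hashes to 6; 6,7 taken -> place at 10.
737 hashes to 0; slot 0 is free -> place at 0.
Table: [737, -, 442, -, -, -, 138, 215, -, -, 776]
Lookup 530: h=2, probe 2,3 → slot 3 empty, not found.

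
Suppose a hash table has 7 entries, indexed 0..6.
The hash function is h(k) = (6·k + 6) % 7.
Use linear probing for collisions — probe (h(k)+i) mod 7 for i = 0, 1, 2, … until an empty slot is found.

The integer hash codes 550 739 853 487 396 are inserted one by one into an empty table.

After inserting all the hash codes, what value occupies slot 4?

487

Insert 550: h=2, slot 2 empty => index 2.
Insert 739: h=2, slot 2 occupied => index 3.
Insert 853: h=0, slot 0 empty => index 0.
Insert 487: h=2, slots 2,3 occupied => index 4.
Insert 396: h=2, slots 2,3,4 occupied => index 5.
Table: [853, —, 550, 739, 487, 396, —]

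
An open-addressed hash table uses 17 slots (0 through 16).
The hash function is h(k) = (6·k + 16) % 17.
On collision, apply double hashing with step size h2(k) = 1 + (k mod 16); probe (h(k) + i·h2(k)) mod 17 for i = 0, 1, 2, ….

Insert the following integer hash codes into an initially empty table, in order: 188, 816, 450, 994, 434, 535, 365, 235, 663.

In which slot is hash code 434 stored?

Insert 188: h=5, slot 5 empty → index 5.
Insert 816: h=16, slot 16 empty → index 16.
Insert 450: h=13, slot 13 empty → index 13.
Insert 994: h=13, h2=3, slots 13,16 occupied → index 2.
Insert 434: h=2, h2=3, slots 2,5 occupied → index 8.
Insert 535: h=13, h2=8, slot 13 occupied → index 4.
Insert 365: h=13, h2=14, slot 13 occupied → index 10.
Insert 235: h=15, slot 15 empty → index 15.
Insert 663: h=16, h2=8, slot 16 occupied → index 7.
Table: [., ., 994, ., 535, 188, ., 663, 434, ., 365, ., ., 450, ., 235, 816]

8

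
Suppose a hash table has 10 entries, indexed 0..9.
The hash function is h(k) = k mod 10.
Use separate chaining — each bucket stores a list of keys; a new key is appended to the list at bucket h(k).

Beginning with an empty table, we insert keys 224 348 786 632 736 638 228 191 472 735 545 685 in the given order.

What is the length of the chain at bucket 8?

224 -> bucket 4
348 -> bucket 8
786 -> bucket 6
632 -> bucket 2
736 -> bucket 6 (collision)
638 -> bucket 8 (collision)
228 -> bucket 8 (collision)
191 -> bucket 1
472 -> bucket 2 (collision)
735 -> bucket 5
545 -> bucket 5 (collision)
685 -> bucket 5 (collision)
Final buckets:
0: —
1: 191
2: 632 -> 472
3: —
4: 224
5: 735 -> 545 -> 685
6: 786 -> 736
7: —
8: 348 -> 638 -> 228
9: —

3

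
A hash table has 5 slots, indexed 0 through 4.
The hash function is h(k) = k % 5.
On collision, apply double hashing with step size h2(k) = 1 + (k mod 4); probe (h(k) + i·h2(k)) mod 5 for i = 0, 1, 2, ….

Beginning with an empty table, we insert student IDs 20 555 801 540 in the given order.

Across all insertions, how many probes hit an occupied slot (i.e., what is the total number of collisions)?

3

20 hashes to 0; slot 0 is free -> place at 0.
555 hashes to 0, h2=4; 0 taken -> place at 4.
801 hashes to 1; slot 1 is free -> place at 1.
540 hashes to 0, h2=1; 0,1 taken -> place at 2.
Table: [20, 801, 540, —, 555]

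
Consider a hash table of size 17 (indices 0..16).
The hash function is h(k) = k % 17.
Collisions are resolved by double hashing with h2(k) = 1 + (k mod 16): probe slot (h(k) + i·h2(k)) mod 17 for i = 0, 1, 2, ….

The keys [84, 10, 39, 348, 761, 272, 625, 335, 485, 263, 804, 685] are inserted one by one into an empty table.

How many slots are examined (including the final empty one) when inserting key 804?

4

84 hashes to 16; slot 16 is free => place at 16.
10 hashes to 10; slot 10 is free => place at 10.
39 hashes to 5; slot 5 is free => place at 5.
348 hashes to 8; slot 8 is free => place at 8.
761 hashes to 13; slot 13 is free => place at 13.
272 hashes to 0; slot 0 is free => place at 0.
625 hashes to 13, h2=2; 13 taken => place at 15.
335 hashes to 12; slot 12 is free => place at 12.
485 hashes to 9; slot 9 is free => place at 9.
263 hashes to 8, h2=8; 8,16 taken => place at 7.
804 hashes to 5, h2=5; 5,10,15 taken => place at 3.
685 hashes to 5, h2=14; 5 taken => place at 2.
Table: [272, _, 685, 804, _, 39, _, 263, 348, 485, 10, _, 335, 761, _, 625, 84]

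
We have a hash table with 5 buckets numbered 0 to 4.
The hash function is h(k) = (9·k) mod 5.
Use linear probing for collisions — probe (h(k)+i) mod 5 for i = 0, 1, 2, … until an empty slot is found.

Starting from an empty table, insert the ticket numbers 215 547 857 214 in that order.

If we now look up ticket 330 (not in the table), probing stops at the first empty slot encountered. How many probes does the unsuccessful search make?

215: h=0 => slot 0
547: h=3 => slot 3
857: h=3, probe 3,4 => slot 4
214: h=1 => slot 1
Table: [215, 214, _, 547, 857]
Lookup 330: h=0, probe 0,1,2 → slot 2 empty, not found.

3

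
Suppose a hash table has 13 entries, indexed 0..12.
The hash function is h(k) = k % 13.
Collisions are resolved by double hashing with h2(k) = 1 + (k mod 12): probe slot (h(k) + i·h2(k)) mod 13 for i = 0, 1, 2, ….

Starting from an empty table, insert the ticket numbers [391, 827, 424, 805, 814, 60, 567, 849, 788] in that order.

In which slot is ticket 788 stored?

391: h=1 → slot 1
827: h=8 → slot 8
424: h=8, h2=5, probe 8,0 → slot 0
805: h=12 → slot 12
814: h=8, h2=11, probe 8,6 → slot 6
60: h=8, h2=1, probe 8,9 → slot 9
567: h=8, h2=4, probe 8,12,3 → slot 3
849: h=4 → slot 4
788: h=8, h2=9, probe 8,4,0,9,5 → slot 5
Table: [424, 391, -, 567, 849, 788, 814, -, 827, 60, -, -, 805]

5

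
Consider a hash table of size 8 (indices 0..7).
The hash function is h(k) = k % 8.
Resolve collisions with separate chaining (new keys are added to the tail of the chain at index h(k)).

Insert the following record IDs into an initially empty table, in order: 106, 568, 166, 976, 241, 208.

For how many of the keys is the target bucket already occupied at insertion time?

2

106 → bucket 2
568 → bucket 0
166 → bucket 6
976 → bucket 0 (collision)
241 → bucket 1
208 → bucket 0 (collision)
Final buckets:
0: 568 -> 976 -> 208
1: 241
2: 106
3: —
4: —
5: —
6: 166
7: —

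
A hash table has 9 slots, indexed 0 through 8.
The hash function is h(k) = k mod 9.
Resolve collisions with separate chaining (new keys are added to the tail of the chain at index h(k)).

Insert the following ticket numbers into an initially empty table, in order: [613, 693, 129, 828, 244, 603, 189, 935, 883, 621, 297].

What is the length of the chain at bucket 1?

3

613 → bucket 1
693 → bucket 0
129 → bucket 3
828 → bucket 0 (collision)
244 → bucket 1 (collision)
603 → bucket 0 (collision)
189 → bucket 0 (collision)
935 → bucket 8
883 → bucket 1 (collision)
621 → bucket 0 (collision)
297 → bucket 0 (collision)
Final buckets:
0: 693 -> 828 -> 603 -> 189 -> 621 -> 297
1: 613 -> 244 -> 883
2: -
3: 129
4: -
5: -
6: -
7: -
8: 935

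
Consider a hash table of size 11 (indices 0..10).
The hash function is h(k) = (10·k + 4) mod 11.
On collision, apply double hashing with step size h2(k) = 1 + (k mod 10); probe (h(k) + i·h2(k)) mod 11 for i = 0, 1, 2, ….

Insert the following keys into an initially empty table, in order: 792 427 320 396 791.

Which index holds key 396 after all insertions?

792: h=4 => slot 4
427: h=6 => slot 6
320: h=3 => slot 3
396: h=4, h2=7, probe 4,0 => slot 0
791: h=5 => slot 5
Table: [396, —, —, 320, 792, 791, 427, —, —, —, —]

0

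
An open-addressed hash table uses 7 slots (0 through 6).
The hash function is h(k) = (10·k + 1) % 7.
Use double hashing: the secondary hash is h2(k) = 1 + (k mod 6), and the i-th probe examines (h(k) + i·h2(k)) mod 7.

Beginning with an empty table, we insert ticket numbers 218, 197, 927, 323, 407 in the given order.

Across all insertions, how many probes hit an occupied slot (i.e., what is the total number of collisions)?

Insert 218: h=4, slot 4 empty -> index 4.
Insert 197: h=4, h2=6, slot 4 occupied -> index 3.
Insert 927: h=3, h2=4, slot 3 occupied -> index 0.
Insert 323: h=4, h2=6, slots 4,3 occupied -> index 2.
Insert 407: h=4, h2=6, slots 4,3,2 occupied -> index 1.
Table: [927, 407, 323, 197, 218, ∅, ∅]

7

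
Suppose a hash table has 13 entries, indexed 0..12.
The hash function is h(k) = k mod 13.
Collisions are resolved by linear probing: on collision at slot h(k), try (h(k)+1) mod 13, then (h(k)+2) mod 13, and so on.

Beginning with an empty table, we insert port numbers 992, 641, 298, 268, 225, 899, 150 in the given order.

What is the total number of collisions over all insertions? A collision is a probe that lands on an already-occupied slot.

Insert 992: h=4, slot 4 empty => index 4.
Insert 641: h=4, slot 4 occupied => index 5.
Insert 298: h=12, slot 12 empty => index 12.
Insert 268: h=8, slot 8 empty => index 8.
Insert 225: h=4, slots 4,5 occupied => index 6.
Insert 899: h=2, slot 2 empty => index 2.
Insert 150: h=7, slot 7 empty => index 7.
Table: [., ., 899, ., 992, 641, 225, 150, 268, ., ., ., 298]

3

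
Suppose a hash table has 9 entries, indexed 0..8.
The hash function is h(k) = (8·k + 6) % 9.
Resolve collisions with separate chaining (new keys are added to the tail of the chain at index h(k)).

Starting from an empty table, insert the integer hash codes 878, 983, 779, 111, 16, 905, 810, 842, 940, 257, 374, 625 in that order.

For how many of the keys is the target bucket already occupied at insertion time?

878 → bucket 1
983 → bucket 4
779 → bucket 1 (collision)
111 → bucket 3
16 → bucket 8
905 → bucket 1 (collision)
810 → bucket 6
842 → bucket 1 (collision)
940 → bucket 2
257 → bucket 1 (collision)
374 → bucket 1 (collision)
625 → bucket 2 (collision)
Final buckets:
0: .
1: 878 -> 779 -> 905 -> 842 -> 257 -> 374
2: 940 -> 625
3: 111
4: 983
5: .
6: 810
7: .
8: 16

6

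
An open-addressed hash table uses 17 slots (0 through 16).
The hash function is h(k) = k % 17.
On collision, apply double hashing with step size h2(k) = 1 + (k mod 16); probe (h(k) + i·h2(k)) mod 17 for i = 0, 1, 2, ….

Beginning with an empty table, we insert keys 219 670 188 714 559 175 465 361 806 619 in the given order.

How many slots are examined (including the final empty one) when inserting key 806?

4

Insert 219: h=15, slot 15 empty => index 15.
Insert 670: h=7, slot 7 empty => index 7.
Insert 188: h=1, slot 1 empty => index 1.
Insert 714: h=0, slot 0 empty => index 0.
Insert 559: h=15, h2=16, slot 15 occupied => index 14.
Insert 175: h=5, slot 5 empty => index 5.
Insert 465: h=6, slot 6 empty => index 6.
Insert 361: h=4, slot 4 empty => index 4.
Insert 806: h=7, h2=7, slots 7,14,4 occupied => index 11.
Insert 619: h=7, h2=12, slot 7 occupied => index 2.
Table: [714, 188, 619, —, 361, 175, 465, 670, —, —, —, 806, —, —, 559, 219, —]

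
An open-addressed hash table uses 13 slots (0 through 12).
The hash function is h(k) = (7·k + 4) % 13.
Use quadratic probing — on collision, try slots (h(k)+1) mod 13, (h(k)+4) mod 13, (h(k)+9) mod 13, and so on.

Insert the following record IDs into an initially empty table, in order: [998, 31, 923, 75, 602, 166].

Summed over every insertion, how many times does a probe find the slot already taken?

998: h=9 => slot 9
31: h=0 => slot 0
923: h=4 => slot 4
75: h=9, probe 9,10 => slot 10
602: h=6 => slot 6
166: h=9, probe 9,10,0,5 => slot 5
Table: [31, _, _, _, 923, 166, 602, _, _, 998, 75, _, _]

4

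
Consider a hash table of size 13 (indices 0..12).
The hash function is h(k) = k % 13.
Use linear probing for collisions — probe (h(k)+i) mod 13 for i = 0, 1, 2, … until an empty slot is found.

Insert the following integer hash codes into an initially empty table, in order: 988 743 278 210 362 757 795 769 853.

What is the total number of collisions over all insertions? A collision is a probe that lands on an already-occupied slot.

988: h=0 → slot 0
743: h=2 → slot 2
278: h=5 → slot 5
210: h=2, probe 2,3 → slot 3
362: h=11 → slot 11
757: h=3, probe 3,4 → slot 4
795: h=2, probe 2,3,4,5,6 → slot 6
769: h=2, probe 2,3,4,5,6,7 → slot 7
853: h=8 → slot 8
Table: [988, -, 743, 210, 757, 278, 795, 769, 853, -, -, 362, -]

11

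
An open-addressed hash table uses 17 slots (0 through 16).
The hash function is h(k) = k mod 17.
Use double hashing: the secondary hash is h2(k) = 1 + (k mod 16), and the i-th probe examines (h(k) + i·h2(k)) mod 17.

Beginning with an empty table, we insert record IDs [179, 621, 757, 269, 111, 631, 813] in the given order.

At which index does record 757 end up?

15

179 hashes to 9; slot 9 is free => place at 9.
621 hashes to 9, h2=14; 9 taken => place at 6.
757 hashes to 9, h2=6; 9 taken => place at 15.
269 hashes to 14; slot 14 is free => place at 14.
111 hashes to 9, h2=16; 9 taken => place at 8.
631 hashes to 2; slot 2 is free => place at 2.
813 hashes to 14, h2=14; 14 taken => place at 11.
Table: [∅, ∅, 631, ∅, ∅, ∅, 621, ∅, 111, 179, ∅, 813, ∅, ∅, 269, 757, ∅]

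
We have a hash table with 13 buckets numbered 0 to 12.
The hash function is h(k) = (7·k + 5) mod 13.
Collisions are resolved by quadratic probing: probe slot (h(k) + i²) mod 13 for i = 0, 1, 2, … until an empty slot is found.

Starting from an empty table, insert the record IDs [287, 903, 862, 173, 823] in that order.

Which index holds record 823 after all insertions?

3

Insert 287: h=12, slot 12 empty -> index 12.
Insert 903: h=8, slot 8 empty -> index 8.
Insert 862: h=7, slot 7 empty -> index 7.
Insert 173: h=7, slots 7,8 occupied -> index 11.
Insert 823: h=7, slots 7,8,11 occupied -> index 3.
Table: [-, -, -, 823, -, -, -, 862, 903, -, -, 173, 287]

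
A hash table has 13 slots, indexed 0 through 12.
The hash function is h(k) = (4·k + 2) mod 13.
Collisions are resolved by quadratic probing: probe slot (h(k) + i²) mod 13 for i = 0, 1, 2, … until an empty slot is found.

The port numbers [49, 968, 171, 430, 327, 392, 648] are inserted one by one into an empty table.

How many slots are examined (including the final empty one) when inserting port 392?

49 hashes to 3; slot 3 is free -> place at 3.
968 hashes to 0; slot 0 is free -> place at 0.
171 hashes to 10; slot 10 is free -> place at 10.
430 hashes to 6; slot 6 is free -> place at 6.
327 hashes to 10; 10 taken -> place at 11.
392 hashes to 10; 10,11 taken -> place at 1.
648 hashes to 7; slot 7 is free -> place at 7.
Table: [968, 392, —, 49, —, —, 430, 648, —, —, 171, 327, —]

3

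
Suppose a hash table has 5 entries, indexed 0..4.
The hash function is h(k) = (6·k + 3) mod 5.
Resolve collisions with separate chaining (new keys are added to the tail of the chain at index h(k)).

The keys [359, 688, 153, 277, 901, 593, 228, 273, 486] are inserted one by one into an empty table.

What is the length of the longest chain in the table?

5

359 → bucket 2
688 → bucket 1
153 → bucket 1 (collision)
277 → bucket 0
901 → bucket 4
593 → bucket 1 (collision)
228 → bucket 1 (collision)
273 → bucket 1 (collision)
486 → bucket 4 (collision)
Final buckets:
0: 277
1: 688 -> 153 -> 593 -> 228 -> 273
2: 359
3: _
4: 901 -> 486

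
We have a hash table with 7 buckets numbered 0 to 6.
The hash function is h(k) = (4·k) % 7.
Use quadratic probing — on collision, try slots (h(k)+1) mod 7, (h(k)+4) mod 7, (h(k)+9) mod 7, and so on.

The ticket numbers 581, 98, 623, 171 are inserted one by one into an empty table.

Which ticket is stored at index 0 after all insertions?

Insert 581: h=0, slot 0 empty → index 0.
Insert 98: h=0, slot 0 occupied → index 1.
Insert 623: h=0, slots 0,1 occupied → index 4.
Insert 171: h=5, slot 5 empty → index 5.
Table: [581, 98, —, —, 623, 171, —]

581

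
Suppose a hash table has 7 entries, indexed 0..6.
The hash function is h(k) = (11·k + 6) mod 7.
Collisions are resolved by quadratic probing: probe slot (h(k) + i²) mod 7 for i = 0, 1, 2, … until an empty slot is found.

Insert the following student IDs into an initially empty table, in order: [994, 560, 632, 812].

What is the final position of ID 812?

994: h=6 -> slot 6
560: h=6, probe 6,0 -> slot 0
632: h=0, probe 0,1 -> slot 1
812: h=6, probe 6,0,3 -> slot 3
Table: [560, 632, _, 812, _, _, 994]

3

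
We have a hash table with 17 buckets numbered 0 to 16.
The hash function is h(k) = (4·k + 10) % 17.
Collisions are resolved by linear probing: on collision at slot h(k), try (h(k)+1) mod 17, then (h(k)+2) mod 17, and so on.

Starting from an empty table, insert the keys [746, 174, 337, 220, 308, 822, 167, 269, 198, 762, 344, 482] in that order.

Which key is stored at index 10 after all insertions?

Insert 746: h=2, slot 2 empty → index 2.
Insert 174: h=9, slot 9 empty → index 9.
Insert 337: h=15, slot 15 empty → index 15.
Insert 220: h=6, slot 6 empty → index 6.
Insert 308: h=1, slot 1 empty → index 1.
Insert 822: h=0, slot 0 empty → index 0.
Insert 167: h=15, slot 15 occupied → index 16.
Insert 269: h=15, slots 15,16,0,1,2 occupied → index 3.
Insert 198: h=3, slot 3 occupied → index 4.
Insert 762: h=15, slots 15,16,0,1,2,3,4 occupied → index 5.
Insert 344: h=9, slot 9 occupied → index 10.
Insert 482: h=0, slots 0,1,2,3,4,5,6 occupied → index 7.
Table: [822, 308, 746, 269, 198, 762, 220, 482, ∅, 174, 344, ∅, ∅, ∅, ∅, 337, 167]

344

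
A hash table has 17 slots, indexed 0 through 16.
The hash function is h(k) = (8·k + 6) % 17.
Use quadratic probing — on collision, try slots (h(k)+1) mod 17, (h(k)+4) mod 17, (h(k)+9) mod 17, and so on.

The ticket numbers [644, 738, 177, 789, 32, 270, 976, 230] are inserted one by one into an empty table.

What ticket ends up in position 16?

270

644: h=7 → slot 7
738: h=11 → slot 11
177: h=11, probe 11,12 → slot 12
789: h=11, probe 11,12,15 → slot 15
32: h=7, probe 7,8 → slot 8
270: h=7, probe 7,8,11,16 → slot 16
976: h=11, probe 11,12,15,3 → slot 3
230: h=10 → slot 10
Table: [—, —, —, 976, —, —, —, 644, 32, —, 230, 738, 177, —, —, 789, 270]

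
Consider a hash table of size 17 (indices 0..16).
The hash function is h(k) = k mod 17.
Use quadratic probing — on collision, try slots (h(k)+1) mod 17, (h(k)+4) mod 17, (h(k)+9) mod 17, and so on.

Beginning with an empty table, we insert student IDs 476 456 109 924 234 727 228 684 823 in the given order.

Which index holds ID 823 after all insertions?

476 hashes to 0; slot 0 is free → place at 0.
456 hashes to 14; slot 14 is free → place at 14.
109 hashes to 7; slot 7 is free → place at 7.
924 hashes to 6; slot 6 is free → place at 6.
234 hashes to 13; slot 13 is free → place at 13.
727 hashes to 13; 13,14,0 taken → place at 5.
228 hashes to 7; 7 taken → place at 8.
684 hashes to 4; slot 4 is free → place at 4.
823 hashes to 7; 7,8 taken → place at 11.
Table: [476, -, -, -, 684, 727, 924, 109, 228, -, -, 823, -, 234, 456, -, -]

11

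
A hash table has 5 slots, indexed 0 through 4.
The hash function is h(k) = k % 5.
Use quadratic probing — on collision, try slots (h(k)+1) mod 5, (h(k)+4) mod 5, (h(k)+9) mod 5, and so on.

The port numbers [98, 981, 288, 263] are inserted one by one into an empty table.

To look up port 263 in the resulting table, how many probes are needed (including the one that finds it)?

3

98 hashes to 3; slot 3 is free => place at 3.
981 hashes to 1; slot 1 is free => place at 1.
288 hashes to 3; 3 taken => place at 4.
263 hashes to 3; 3,4 taken => place at 2.
Table: [_, 981, 263, 98, 288]
Lookup 263: h=3, probe 3,4,2 → found at 2.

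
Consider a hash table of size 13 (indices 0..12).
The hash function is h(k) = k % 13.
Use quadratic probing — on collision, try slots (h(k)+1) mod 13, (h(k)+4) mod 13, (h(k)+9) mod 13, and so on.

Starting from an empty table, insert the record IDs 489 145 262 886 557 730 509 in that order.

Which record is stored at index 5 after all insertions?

730

489 hashes to 8; slot 8 is free -> place at 8.
145 hashes to 2; slot 2 is free -> place at 2.
262 hashes to 2; 2 taken -> place at 3.
886 hashes to 2; 2,3 taken -> place at 6.
557 hashes to 11; slot 11 is free -> place at 11.
730 hashes to 2; 2,3,6,11 taken -> place at 5.
509 hashes to 2; 2,3,6,11,5 taken -> place at 1.
Table: [., 509, 145, 262, ., 730, 886, ., 489, ., ., 557, .]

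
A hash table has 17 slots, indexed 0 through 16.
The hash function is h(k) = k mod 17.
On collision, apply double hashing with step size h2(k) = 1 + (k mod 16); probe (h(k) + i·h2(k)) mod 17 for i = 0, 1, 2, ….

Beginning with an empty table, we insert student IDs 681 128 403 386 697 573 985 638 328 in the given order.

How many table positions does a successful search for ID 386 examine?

Insert 681: h=1, slot 1 empty -> index 1.
Insert 128: h=9, slot 9 empty -> index 9.
Insert 403: h=12, slot 12 empty -> index 12.
Insert 386: h=12, h2=3, slot 12 occupied -> index 15.
Insert 697: h=0, slot 0 empty -> index 0.
Insert 573: h=12, h2=14, slots 12,9 occupied -> index 6.
Insert 985: h=16, slot 16 empty -> index 16.
Insert 638: h=9, h2=15, slot 9 occupied -> index 7.
Insert 328: h=5, slot 5 empty -> index 5.
Table: [697, 681, —, —, —, 328, 573, 638, —, 128, —, —, 403, —, —, 386, 985]
Lookup 386: h=12, h2=3, probe 12,15 → found at 15.

2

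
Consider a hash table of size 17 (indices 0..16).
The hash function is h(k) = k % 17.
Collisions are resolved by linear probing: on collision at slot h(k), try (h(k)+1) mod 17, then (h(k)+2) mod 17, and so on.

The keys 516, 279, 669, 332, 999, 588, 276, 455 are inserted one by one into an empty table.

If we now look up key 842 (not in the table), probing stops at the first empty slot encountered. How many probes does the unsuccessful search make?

Insert 516: h=6, slot 6 empty => index 6.
Insert 279: h=7, slot 7 empty => index 7.
Insert 669: h=6, slots 6,7 occupied => index 8.
Insert 332: h=9, slot 9 empty => index 9.
Insert 999: h=13, slot 13 empty => index 13.
Insert 588: h=10, slot 10 empty => index 10.
Insert 276: h=4, slot 4 empty => index 4.
Insert 455: h=13, slot 13 occupied => index 14.
Table: [-, -, -, -, 276, -, 516, 279, 669, 332, 588, -, -, 999, 455, -, -]
Lookup 842: h=9, probe 9,10,11 → slot 11 empty, not found.

3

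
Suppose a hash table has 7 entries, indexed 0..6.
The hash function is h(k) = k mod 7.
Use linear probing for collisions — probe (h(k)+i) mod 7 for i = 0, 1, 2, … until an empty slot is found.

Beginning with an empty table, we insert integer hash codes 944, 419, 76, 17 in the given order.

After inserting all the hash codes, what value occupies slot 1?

944: h=6 -> slot 6
419: h=6, probe 6,0 -> slot 0
76: h=6, probe 6,0,1 -> slot 1
17: h=3 -> slot 3
Table: [419, 76, -, 17, -, -, 944]

76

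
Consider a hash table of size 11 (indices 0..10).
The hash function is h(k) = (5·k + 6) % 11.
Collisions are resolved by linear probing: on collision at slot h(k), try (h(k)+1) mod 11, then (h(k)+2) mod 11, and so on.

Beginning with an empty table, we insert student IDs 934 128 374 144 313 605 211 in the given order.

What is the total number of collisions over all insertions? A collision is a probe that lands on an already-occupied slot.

1

Insert 934: h=1, slot 1 empty → index 1.
Insert 128: h=8, slot 8 empty → index 8.
Insert 374: h=6, slot 6 empty → index 6.
Insert 144: h=0, slot 0 empty → index 0.
Insert 313: h=9, slot 9 empty → index 9.
Insert 605: h=6, slot 6 occupied → index 7.
Insert 211: h=5, slot 5 empty → index 5.
Table: [144, 934, —, —, —, 211, 374, 605, 128, 313, —]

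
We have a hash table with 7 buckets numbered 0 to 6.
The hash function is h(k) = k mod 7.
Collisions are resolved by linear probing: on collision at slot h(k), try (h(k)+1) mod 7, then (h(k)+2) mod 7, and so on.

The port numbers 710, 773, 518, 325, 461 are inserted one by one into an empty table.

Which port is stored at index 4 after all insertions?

710: h=3 -> slot 3
773: h=3, probe 3,4 -> slot 4
518: h=0 -> slot 0
325: h=3, probe 3,4,5 -> slot 5
461: h=6 -> slot 6
Table: [518, _, _, 710, 773, 325, 461]

773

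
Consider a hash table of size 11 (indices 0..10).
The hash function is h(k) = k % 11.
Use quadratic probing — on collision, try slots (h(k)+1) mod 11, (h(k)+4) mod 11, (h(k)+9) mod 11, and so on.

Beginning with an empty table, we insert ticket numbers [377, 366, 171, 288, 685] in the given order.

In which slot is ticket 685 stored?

7

377: h=3 => slot 3
366: h=3, probe 3,4 => slot 4
171: h=6 => slot 6
288: h=2 => slot 2
685: h=3, probe 3,4,7 => slot 7
Table: [—, —, 288, 377, 366, —, 171, 685, —, —, —]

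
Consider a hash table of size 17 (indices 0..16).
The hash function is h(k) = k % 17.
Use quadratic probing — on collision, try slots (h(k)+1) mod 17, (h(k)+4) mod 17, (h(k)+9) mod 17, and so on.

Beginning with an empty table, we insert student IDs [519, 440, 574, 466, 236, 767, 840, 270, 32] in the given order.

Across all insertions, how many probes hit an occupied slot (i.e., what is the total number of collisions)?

11

519: h=9 → slot 9
440: h=15 → slot 15
574: h=13 → slot 13
466: h=7 → slot 7
236: h=15, probe 15,16 → slot 16
767: h=2 → slot 2
840: h=7, probe 7,8 → slot 8
270: h=15, probe 15,16,2,7,14 → slot 14
32: h=15, probe 15,16,2,7,14,6 → slot 6
Table: [., ., 767, ., ., ., 32, 466, 840, 519, ., ., ., 574, 270, 440, 236]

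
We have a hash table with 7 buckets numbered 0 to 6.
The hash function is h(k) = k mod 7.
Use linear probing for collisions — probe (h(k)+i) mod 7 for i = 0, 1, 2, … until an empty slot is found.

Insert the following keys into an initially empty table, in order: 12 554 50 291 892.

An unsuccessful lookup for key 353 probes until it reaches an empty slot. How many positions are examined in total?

4

12 hashes to 5; slot 5 is free -> place at 5.
554 hashes to 1; slot 1 is free -> place at 1.
50 hashes to 1; 1 taken -> place at 2.
291 hashes to 4; slot 4 is free -> place at 4.
892 hashes to 3; slot 3 is free -> place at 3.
Table: [_, 554, 50, 892, 291, 12, _]
Lookup 353: h=3, probe 3,4,5,6 → slot 6 empty, not found.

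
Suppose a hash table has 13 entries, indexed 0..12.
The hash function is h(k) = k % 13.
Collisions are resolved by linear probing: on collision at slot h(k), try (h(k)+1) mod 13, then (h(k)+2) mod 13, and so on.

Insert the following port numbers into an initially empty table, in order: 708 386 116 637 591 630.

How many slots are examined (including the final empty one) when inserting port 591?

2

Insert 708: h=6, slot 6 empty -> index 6.
Insert 386: h=9, slot 9 empty -> index 9.
Insert 116: h=12, slot 12 empty -> index 12.
Insert 637: h=0, slot 0 empty -> index 0.
Insert 591: h=6, slot 6 occupied -> index 7.
Insert 630: h=6, slots 6,7 occupied -> index 8.
Table: [637, —, —, —, —, —, 708, 591, 630, 386, —, —, 116]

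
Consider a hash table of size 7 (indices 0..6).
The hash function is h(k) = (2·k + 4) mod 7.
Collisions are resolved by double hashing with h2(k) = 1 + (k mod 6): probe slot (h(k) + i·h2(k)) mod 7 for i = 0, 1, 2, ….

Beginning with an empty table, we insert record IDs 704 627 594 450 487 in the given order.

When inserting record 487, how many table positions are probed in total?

704 hashes to 5; slot 5 is free → place at 5.
627 hashes to 5, h2=4; 5 taken → place at 2.
594 hashes to 2, h2=1; 2 taken → place at 3.
450 hashes to 1; slot 1 is free → place at 1.
487 hashes to 5, h2=2; 5 taken → place at 0.
Table: [487, 450, 627, 594, -, 704, -]

2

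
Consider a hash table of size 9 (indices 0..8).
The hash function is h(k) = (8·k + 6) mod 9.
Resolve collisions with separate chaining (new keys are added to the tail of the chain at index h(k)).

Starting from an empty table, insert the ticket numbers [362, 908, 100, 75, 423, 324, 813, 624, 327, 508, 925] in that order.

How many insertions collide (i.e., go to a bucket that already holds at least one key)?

Insert 362: h=4, bucket 4 empty → new chain.
Insert 908: h=7, bucket 7 empty → new chain.
Insert 100: h=5, bucket 5 empty → new chain.
Insert 75: h=3, bucket 3 empty → new chain.
Insert 423: h=6, bucket 6 empty → new chain.
Insert 324: h=6, bucket 6 nonempty → append to chain.
Insert 813: h=3, bucket 3 nonempty → append to chain.
Insert 624: h=3, bucket 3 nonempty → append to chain.
Insert 327: h=3, bucket 3 nonempty → append to chain.
Insert 508: h=2, bucket 2 empty → new chain.
Insert 925: h=8, bucket 8 empty → new chain.
Final buckets:
0: _
1: _
2: 508
3: 75 -> 813 -> 624 -> 327
4: 362
5: 100
6: 423 -> 324
7: 908
8: 925

4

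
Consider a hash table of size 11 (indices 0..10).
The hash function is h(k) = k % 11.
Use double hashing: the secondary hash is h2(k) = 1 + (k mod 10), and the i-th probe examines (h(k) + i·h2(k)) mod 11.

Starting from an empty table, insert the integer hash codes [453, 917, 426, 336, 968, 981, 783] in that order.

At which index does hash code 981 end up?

10

Insert 453: h=2, slot 2 empty → index 2.
Insert 917: h=4, slot 4 empty → index 4.
Insert 426: h=8, slot 8 empty → index 8.
Insert 336: h=6, slot 6 empty → index 6.
Insert 968: h=0, slot 0 empty → index 0.
Insert 981: h=2, h2=2, slots 2,4,6,8 occupied → index 10.
Insert 783: h=2, h2=4, slots 2,6,10 occupied → index 3.
Table: [968, _, 453, 783, 917, _, 336, _, 426, _, 981]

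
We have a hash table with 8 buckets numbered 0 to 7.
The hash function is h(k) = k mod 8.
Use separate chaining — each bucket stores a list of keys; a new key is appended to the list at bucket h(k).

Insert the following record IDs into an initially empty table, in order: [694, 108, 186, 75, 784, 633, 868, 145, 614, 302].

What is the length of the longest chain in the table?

Insert 694: h=6, bucket 6 empty -> new chain.
Insert 108: h=4, bucket 4 empty -> new chain.
Insert 186: h=2, bucket 2 empty -> new chain.
Insert 75: h=3, bucket 3 empty -> new chain.
Insert 784: h=0, bucket 0 empty -> new chain.
Insert 633: h=1, bucket 1 empty -> new chain.
Insert 868: h=4, bucket 4 nonempty -> append to chain.
Insert 145: h=1, bucket 1 nonempty -> append to chain.
Insert 614: h=6, bucket 6 nonempty -> append to chain.
Insert 302: h=6, bucket 6 nonempty -> append to chain.
Final buckets:
0: 784
1: 633 -> 145
2: 186
3: 75
4: 108 -> 868
5: —
6: 694 -> 614 -> 302
7: —

3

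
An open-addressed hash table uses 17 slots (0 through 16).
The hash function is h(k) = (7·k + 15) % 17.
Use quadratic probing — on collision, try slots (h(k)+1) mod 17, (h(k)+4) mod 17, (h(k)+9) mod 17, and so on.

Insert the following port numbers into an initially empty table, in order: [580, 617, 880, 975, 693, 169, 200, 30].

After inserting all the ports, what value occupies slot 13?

200

580 hashes to 12; slot 12 is free -> place at 12.
617 hashes to 16; slot 16 is free -> place at 16.
880 hashes to 4; slot 4 is free -> place at 4.
975 hashes to 6; slot 6 is free -> place at 6.
693 hashes to 4; 4 taken -> place at 5.
169 hashes to 8; slot 8 is free -> place at 8.
200 hashes to 4; 4,5,8 taken -> place at 13.
30 hashes to 4; 4,5,8,13 taken -> place at 3.
Table: [—, —, —, 30, 880, 693, 975, —, 169, —, —, —, 580, 200, —, —, 617]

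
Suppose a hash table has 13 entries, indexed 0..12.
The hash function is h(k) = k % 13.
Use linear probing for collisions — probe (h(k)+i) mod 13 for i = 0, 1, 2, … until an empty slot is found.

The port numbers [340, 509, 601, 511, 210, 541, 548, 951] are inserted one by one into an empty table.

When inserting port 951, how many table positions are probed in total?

Insert 340: h=2, slot 2 empty → index 2.
Insert 509: h=2, slot 2 occupied → index 3.
Insert 601: h=3, slot 3 occupied → index 4.
Insert 511: h=4, slot 4 occupied → index 5.
Insert 210: h=2, slots 2,3,4,5 occupied → index 6.
Insert 541: h=8, slot 8 empty → index 8.
Insert 548: h=2, slots 2,3,4,5,6 occupied → index 7.
Insert 951: h=2, slots 2,3,4,5,6,7,8 occupied → index 9.
Table: [_, _, 340, 509, 601, 511, 210, 548, 541, 951, _, _, _]

8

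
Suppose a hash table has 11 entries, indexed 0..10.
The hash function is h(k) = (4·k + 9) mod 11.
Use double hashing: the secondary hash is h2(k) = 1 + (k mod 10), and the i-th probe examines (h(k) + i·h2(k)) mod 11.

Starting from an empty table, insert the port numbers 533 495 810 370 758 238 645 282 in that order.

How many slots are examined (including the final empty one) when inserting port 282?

6

533: h=7 → slot 7
495: h=9 → slot 9
810: h=4 → slot 4
370: h=4, h2=1, probe 4,5 → slot 5
758: h=5, h2=9, probe 5,3 → slot 3
238: h=4, h2=9, probe 4,2 → slot 2
645: h=4, h2=6, probe 4,10 → slot 10
282: h=4, h2=3, probe 4,7,10,2,5,8 → slot 8
Table: [., ., 238, 758, 810, 370, ., 533, 282, 495, 645]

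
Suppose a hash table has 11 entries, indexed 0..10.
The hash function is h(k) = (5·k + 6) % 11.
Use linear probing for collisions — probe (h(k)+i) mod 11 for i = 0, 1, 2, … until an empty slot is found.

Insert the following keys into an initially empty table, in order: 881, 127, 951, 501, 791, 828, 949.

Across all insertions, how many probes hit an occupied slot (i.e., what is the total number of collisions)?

4

Insert 881: h=0, slot 0 empty => index 0.
Insert 127: h=3, slot 3 empty => index 3.
Insert 951: h=9, slot 9 empty => index 9.
Insert 501: h=3, slot 3 occupied => index 4.
Insert 791: h=1, slot 1 empty => index 1.
Insert 828: h=10, slot 10 empty => index 10.
Insert 949: h=10, slots 10,0,1 occupied => index 2.
Table: [881, 791, 949, 127, 501, —, —, —, —, 951, 828]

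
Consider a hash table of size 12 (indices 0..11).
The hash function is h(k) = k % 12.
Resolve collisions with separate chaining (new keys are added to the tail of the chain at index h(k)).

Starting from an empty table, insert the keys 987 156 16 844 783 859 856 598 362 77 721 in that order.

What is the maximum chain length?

3

987 → bucket 3
156 → bucket 0
16 → bucket 4
844 → bucket 4 (collision)
783 → bucket 3 (collision)
859 → bucket 7
856 → bucket 4 (collision)
598 → bucket 10
362 → bucket 2
77 → bucket 5
721 → bucket 1
Final buckets:
0: 156
1: 721
2: 362
3: 987 -> 783
4: 16 -> 844 -> 856
5: 77
6: -
7: 859
8: -
9: -
10: 598
11: -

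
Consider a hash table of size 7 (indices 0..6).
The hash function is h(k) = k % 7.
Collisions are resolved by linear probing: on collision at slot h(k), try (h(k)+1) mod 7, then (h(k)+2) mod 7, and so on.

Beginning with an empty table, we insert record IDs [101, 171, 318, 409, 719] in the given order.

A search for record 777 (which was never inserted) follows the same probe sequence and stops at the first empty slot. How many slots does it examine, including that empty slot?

Insert 101: h=3, slot 3 empty -> index 3.
Insert 171: h=3, slot 3 occupied -> index 4.
Insert 318: h=3, slots 3,4 occupied -> index 5.
Insert 409: h=3, slots 3,4,5 occupied -> index 6.
Insert 719: h=5, slots 5,6 occupied -> index 0.
Table: [719, ∅, ∅, 101, 171, 318, 409]
Lookup 777: h=0, probe 0,1 → slot 1 empty, not found.

2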